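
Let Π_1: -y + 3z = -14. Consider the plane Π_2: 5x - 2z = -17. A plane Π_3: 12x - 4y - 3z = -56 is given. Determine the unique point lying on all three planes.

(-5, 2, -4)

Solving the 3×3 linear system -y + 3z = -14, 5x - 2z = -17, 12x - 4y - 3z = -56 (e.g. by elimination or Cramer's rule, determinant = -51) gives (-5, 2, -4).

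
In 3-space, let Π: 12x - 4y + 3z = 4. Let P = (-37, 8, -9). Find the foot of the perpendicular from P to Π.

Foot = P − λn with λ = (n·P − d)/|n|² = (-503 − 4)/169 = -3.
Foot = (-37, 8, -9) − (-3)·(12, -4, 3) = (-1, -4, 0).

(-1, -4, 0)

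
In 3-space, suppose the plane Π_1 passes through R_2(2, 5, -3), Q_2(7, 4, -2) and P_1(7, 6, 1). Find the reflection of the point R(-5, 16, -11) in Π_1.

R_2Q_2 = (5, -1, 1), R_2P_1 = (5, 1, 4); a normal to Π_1 is R_2Q_2 × R_2P_1 = (-5, -15, 10).
Using R_2: Π_1 has equation -5x - 15y + 10z = -115.
λ = (n·R − d)/|n|² = (-325 − (-115))/350 = -3/5.
Reflection = R − 2λn = (-5, 16, -11) − (-6/5)·(-5, -15, 10) = (-11, -2, 1).

(-11, -2, 1)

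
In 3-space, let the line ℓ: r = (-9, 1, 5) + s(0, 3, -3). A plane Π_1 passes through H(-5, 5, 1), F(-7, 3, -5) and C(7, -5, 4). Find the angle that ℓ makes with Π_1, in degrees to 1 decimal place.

HF = (-2, -2, -6), HC = (12, -10, 3); a normal to Π_1 is HF × HC = (-66, -66, 44).
Using H: Π_1 has equation -66x - 66y + 44z = 44.
sin θ = |n·v| / (|n||v|) = |-330| / (√10648 · √18) = 0.75378.
θ ≈ 48.9°.

48.9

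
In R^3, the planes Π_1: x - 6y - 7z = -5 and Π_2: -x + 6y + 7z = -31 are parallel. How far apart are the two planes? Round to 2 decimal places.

Rescale Π_2 by 1/(-1): x - 6y - 7z = 31. Then distance = |-5 − 31| / √86 ≈ 3.88.

3.88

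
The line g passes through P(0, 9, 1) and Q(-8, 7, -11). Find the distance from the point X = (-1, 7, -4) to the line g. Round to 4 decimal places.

2.3552

A direction vector for g is Q − P = (-8, -2, -12).
Taking (0, 9, 1) on g with direction v = (-8, -2, -12): w = X − (0, 9, 1) = (-1, -2, -5), and w × v = (14, 28, -14).
Distance = |w × v| / |v| = √1176 / √212 ≈ 2.3552.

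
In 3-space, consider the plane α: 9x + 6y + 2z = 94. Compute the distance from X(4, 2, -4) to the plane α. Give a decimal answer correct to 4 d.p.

4.9091

n·X − d = (9)·(4) + (6)·(2) + (2)·(-4) − 94 = -54; |n| = √121.
Distance = |-54| / √121 = 54/√121 ≈ 4.9091.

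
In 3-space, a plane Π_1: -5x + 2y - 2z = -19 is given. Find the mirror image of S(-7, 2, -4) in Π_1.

(13, -6, 4)

λ = (n·S − d)/|n|² = (47 − (-19))/33 = 2.
Reflection = S − 2λn = (-7, 2, -4) − 4·(-5, 2, -2) = (13, -6, 4).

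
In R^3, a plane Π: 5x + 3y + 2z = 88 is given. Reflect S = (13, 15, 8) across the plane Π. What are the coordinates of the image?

(3, 9, 4)

λ = (n·S − d)/|n|² = (126 − 88)/38 = 1.
Reflection = S − 2λn = (13, 15, 8) − 2·(5, 3, 2) = (3, 9, 4).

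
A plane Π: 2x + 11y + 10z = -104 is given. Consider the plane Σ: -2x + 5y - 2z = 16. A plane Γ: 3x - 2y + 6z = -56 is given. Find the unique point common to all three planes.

Solving the 3×3 linear system 2x + 11y + 10z = -104, -2x + 5y - 2z = 16, 3x - 2y + 6z = -56 (e.g. by elimination or Cramer's rule, determinant = 8) gives (-6, -2, -7).

(-6, -2, -7)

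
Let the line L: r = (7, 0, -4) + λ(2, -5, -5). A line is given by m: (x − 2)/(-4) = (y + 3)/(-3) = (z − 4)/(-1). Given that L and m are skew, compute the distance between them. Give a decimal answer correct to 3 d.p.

6.310

m has direction (-4, -3, -1) through (2, -3, 4).
Common perpendicular direction n = (2, -5, -5) × (-4, -3, -1) = (-10, 22, -26).
With w = (2, -3, 4) − (7, 0, -4) = (-5, -3, 8), w · n = -224.
Distance = |w · n| / |n| = |-224| / √1260 ≈ 6.310.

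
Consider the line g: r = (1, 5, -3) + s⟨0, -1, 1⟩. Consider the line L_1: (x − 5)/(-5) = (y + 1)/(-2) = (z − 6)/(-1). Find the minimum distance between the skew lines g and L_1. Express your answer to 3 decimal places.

0.391

L_1 has direction (-5, -2, -1) through (5, -1, 6).
Common perpendicular direction n = (0, -1, 1) × (-5, -2, -1) = (3, -5, -5).
With w = (5, -1, 6) − (1, 5, -3) = (4, -6, 9), w · n = -3.
Distance = |w · n| / |n| = |-3| / √59 ≈ 0.391.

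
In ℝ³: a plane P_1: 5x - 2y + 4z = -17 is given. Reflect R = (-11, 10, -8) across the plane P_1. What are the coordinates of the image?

(9, 2, 8)

λ = (n·R − d)/|n|² = (-107 − (-17))/45 = -2.
Reflection = R − 2λn = (-11, 10, -8) − (-4)·(5, -2, 4) = (9, 2, 8).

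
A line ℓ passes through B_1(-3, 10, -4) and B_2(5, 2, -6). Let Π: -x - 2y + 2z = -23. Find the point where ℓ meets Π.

A direction vector for ℓ is B_2 − B_1 = (8, -8, -2).
Substitute r = (-3, 10, -4) + t(8, -8, -2) into the plane: -25 + 4t = -23, so t = 1/2.
Intersection: (-3, 10, -4) + (1/2)·(8, -8, -2) = (1, 6, -5).

(1, 6, -5)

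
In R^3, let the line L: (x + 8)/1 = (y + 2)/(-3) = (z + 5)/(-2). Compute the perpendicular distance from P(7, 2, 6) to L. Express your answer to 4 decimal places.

18.3361

L has direction (1, -3, -2) through (-8, -2, -5).
Taking (-8, -2, -5) on L with direction v = (1, -3, -2): w = P − (-8, -2, -5) = (15, 4, 11), and w × v = (25, 41, -49).
Distance = |w × v| / |v| = √4707 / √14 ≈ 18.3361.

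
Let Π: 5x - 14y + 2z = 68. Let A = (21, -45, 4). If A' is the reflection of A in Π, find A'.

(-9, 39, -8)

λ = (n·A − d)/|n|² = (743 − 68)/225 = 3.
Reflection = A − 2λn = (21, -45, 4) − 6·(5, -14, 2) = (-9, 39, -8).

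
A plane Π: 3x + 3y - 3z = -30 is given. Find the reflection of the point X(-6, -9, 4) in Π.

(0, -3, -2)

λ = (n·X − d)/|n|² = (-57 − (-30))/27 = -1.
Reflection = X − 2λn = (-6, -9, 4) − (-2)·(3, 3, -3) = (0, -3, -2).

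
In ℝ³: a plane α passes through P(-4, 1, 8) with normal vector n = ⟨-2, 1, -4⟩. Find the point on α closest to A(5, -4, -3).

(7, -5, 1)

α: n·r = n·P gives -2x + y - 4z = -23.
Foot = A − λn with λ = (n·A − d)/|n|² = (-2 − (-23))/21 = 1.
Foot = (5, -4, -3) − 1·(-2, 1, -4) = (7, -5, 1).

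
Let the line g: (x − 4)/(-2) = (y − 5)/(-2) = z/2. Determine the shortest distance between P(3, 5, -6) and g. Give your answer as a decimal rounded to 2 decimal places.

g has direction (-2, -2, 2) through (4, 5, 0).
Taking (4, 5, 0) on g with direction v = (-2, -2, 2): w = P − (4, 5, 0) = (-1, 0, -6), and w × v = (-12, 14, 2).
Distance = |w × v| / |v| = √344 / √12 ≈ 5.35.

5.35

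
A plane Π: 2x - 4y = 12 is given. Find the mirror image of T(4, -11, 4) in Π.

λ = (n·T − d)/|n|² = (52 − 12)/20 = 2.
Reflection = T − 2λn = (4, -11, 4) − 4·(2, -4, 0) = (-4, 5, 4).

(-4, 5, 4)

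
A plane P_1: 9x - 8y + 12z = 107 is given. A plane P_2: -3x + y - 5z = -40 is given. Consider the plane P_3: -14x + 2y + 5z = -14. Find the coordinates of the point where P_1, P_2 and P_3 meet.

(3, -1, 6)

Solving the 3×3 linear system 9x - 8y + 12z = 107, -3x + y - 5z = -40, -14x + 2y + 5z = -14 (e.g. by elimination or Cramer's rule, determinant = -449) gives (3, -1, 6).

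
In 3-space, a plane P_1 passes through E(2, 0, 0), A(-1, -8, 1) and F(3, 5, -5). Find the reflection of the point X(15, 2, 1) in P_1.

(-5, 10, 5)

EA = (-3, -8, 1), EF = (1, 5, -5); a normal to P_1 is EA × EF = (35, -14, -7).
Using E: P_1 has equation 35x - 14y - 7z = 70.
λ = (n·X − d)/|n|² = (490 − 70)/1470 = 2/7.
Reflection = X − 2λn = (15, 2, 1) − (4/7)·(35, -14, -7) = (-5, 10, 5).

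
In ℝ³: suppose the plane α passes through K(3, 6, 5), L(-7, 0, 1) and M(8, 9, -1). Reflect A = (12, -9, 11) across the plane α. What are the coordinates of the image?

(-6, 21, 11)

KL = (-10, -6, -4), KM = (5, 3, -6); a normal to α is KL × KM = (48, -80, 0).
Using K: α has equation 48x - 80y = -336.
λ = (n·A − d)/|n|² = (1296 − (-336))/8704 = 3/16.
Reflection = A − 2λn = (12, -9, 11) − (3/8)·(48, -80, 0) = (-6, 21, 11).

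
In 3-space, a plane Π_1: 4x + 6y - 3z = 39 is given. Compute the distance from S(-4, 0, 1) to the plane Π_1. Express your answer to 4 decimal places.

n·S − d = (4)·(-4) + (6)·(0) + (-3)·(1) − 39 = -58; |n| = √61.
Distance = |-58| / √61 = 58/√61 ≈ 7.4261.

7.4261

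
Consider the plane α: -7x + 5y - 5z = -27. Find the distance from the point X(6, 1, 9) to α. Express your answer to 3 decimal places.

5.528

n·X − d = (-7)·(6) + (5)·(1) + (-5)·(9) − (-27) = -55; |n| = √99.
Distance = |-55| / √99 = 55/√99 ≈ 5.528.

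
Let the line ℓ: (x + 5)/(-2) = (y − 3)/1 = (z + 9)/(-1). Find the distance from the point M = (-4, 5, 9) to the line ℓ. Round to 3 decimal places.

16.583

ℓ has direction (-2, 1, -1) through (-5, 3, -9).
Taking (-5, 3, -9) on ℓ with direction v = (-2, 1, -1): w = M − (-5, 3, -9) = (1, 2, 18), and w × v = (-20, -35, 5).
Distance = |w × v| / |v| = √1650 / √6 ≈ 16.583.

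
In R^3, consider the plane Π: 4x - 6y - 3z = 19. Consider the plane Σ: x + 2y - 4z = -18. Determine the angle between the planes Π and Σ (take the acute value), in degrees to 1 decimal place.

83.6

cos θ = |n₁·n₂| / (|n₁||n₂|) = |4| / (√61 · √21).
θ = arccos(0.11176) ≈ 83.6°.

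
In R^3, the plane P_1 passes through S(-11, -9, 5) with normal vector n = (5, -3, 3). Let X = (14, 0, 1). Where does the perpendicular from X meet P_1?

P_1: n·r = n·S gives 5x - 3y + 3z = -13.
Foot = X − λn with λ = (n·X − d)/|n|² = (73 − (-13))/43 = 2.
Foot = (14, 0, 1) − 2·(5, -3, 3) = (4, 6, -5).

(4, 6, -5)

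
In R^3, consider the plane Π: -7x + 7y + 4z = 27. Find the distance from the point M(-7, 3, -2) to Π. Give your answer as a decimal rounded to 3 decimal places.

3.278

n·M − d = (-7)·(-7) + (7)·(3) + (4)·(-2) − 27 = 35; |n| = √114.
Distance = |35| / √114 = 35/√114 ≈ 3.278.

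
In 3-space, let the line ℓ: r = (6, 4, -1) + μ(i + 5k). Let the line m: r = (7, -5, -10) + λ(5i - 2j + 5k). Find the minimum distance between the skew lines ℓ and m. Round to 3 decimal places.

6.771

Common perpendicular direction n = (1, 0, 5) × (5, -2, 5) = (10, 20, -2).
With w = (7, -5, -10) − (6, 4, -1) = (1, -9, -9), w · n = -152.
Distance = |w · n| / |n| = |-152| / √504 ≈ 6.771.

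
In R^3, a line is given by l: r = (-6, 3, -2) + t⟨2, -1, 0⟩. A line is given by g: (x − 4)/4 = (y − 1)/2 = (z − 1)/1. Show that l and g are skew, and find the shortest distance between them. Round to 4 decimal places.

2.1669

g has direction (4, 2, 1) through (4, 1, 1).
Common perpendicular direction n = (2, -1, 0) × (4, 2, 1) = (-1, -2, 8).
With w = (4, 1, 1) − (-6, 3, -2) = (10, -2, 3), w · n = 18.
Since n ≠ 0 the lines are not parallel, and w · n = 18 ≠ 0 so they do not intersect; hence they are skew.
Distance = |w · n| / |n| = |18| / √69 ≈ 2.1669.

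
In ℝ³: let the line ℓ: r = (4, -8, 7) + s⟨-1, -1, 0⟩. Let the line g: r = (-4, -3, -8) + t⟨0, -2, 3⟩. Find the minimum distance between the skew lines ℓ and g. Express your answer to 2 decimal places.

1.92

Common perpendicular direction n = (-1, -1, 0) × (0, -2, 3) = (-3, 3, 2).
With w = (-4, -3, -8) − (4, -8, 7) = (-8, 5, -15), w · n = 9.
Distance = |w · n| / |n| = |9| / √22 ≈ 1.92.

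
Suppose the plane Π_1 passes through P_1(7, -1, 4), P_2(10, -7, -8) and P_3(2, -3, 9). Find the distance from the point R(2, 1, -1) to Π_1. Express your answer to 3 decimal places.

P_1P_2 = (3, -6, -12), P_1P_3 = (-5, -2, 5); a normal to Π_1 is P_1P_2 × P_1P_3 = (-54, 45, -36).
Using P_1: Π_1 has equation -54x + 45y - 36z = -567.
n·R − d = (-54)·(2) + (45)·(1) + (-36)·(-1) − (-567) = 540; |n| = √6237.
Distance = |540| / √6237 = 540/√6237 ≈ 6.838.

6.838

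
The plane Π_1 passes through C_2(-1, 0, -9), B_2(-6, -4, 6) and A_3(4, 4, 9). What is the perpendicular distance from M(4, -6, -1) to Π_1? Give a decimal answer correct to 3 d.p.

C_2B_2 = (-5, -4, 15), C_2A_3 = (5, 4, 18); a normal to Π_1 is C_2B_2 × C_2A_3 = (-132, 165, 0).
Using C_2: Π_1 has equation -132x + 165y = 132.
n·M − d = (-132)·(4) + (165)·(-6) + (0)·(-1) − 132 = -1650; |n| = √44649.
Distance = |-1650| / √44649 = 1650/√44649 ≈ 7.809.

7.809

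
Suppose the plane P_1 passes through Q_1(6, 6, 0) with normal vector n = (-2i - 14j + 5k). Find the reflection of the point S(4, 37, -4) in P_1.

P_1: n·r = n·Q_1 gives -2x - 14y + 5z = -96.
λ = (n·S − d)/|n|² = (-546 − (-96))/225 = -2.
Reflection = S − 2λn = (4, 37, -4) − (-4)·(-2, -14, 5) = (-4, -19, 16).

(-4, -19, 16)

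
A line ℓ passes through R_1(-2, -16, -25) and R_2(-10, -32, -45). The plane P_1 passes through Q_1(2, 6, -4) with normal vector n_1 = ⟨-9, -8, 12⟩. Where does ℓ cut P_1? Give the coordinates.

A direction vector for ℓ is R_2 − R_1 = (-8, -16, -20).
P_1: n_1·r = n_1·Q_1 gives -9x - 8y + 12z = -114.
Substitute r = (-2, -16, -25) + t(-8, -16, -20) into the plane: -154 + (-40)t = -114, so t = -1.
Intersection: (-2, -16, -25) + (-1)·(-8, -16, -20) = (6, 0, -5).

(6, 0, -5)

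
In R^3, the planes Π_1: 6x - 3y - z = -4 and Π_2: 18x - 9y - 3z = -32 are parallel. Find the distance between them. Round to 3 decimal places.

0.983

Rescale Π_2 by 1/3: 6x - 3y - z = -32/3. Then distance = |-4 − (-32/3)| / √46 ≈ 0.983.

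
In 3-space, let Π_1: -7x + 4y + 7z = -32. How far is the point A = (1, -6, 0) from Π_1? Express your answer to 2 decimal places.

0.09

n·A − d = (-7)·(1) + (4)·(-6) + (7)·(0) − (-32) = 1; |n| = √114.
Distance = |1| / √114 = 1/√114 ≈ 0.09.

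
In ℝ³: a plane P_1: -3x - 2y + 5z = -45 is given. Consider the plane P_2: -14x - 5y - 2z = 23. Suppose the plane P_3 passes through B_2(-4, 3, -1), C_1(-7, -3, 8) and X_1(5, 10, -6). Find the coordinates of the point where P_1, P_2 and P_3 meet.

B_2C_1 = (-3, -6, 9), B_2X_1 = (9, 7, -5); a normal to P_3 is B_2C_1 × B_2X_1 = (-33, 66, 33).
Using B_2: P_3 has equation -33x + 66y + 33z = 297.
Solving the 3×3 linear system -3x - 2y + 5z = -45, -14x - 5y - 2z = 23, -33x + 66y + 33z = 297 (e.g. by elimination or Cramer's rule, determinant = -6402) gives (-3, 7, -8).

(-3, 7, -8)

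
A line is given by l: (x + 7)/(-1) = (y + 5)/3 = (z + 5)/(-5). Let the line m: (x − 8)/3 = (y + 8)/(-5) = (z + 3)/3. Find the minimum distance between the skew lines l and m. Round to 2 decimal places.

l has direction (-1, 3, -5) through (-7, -5, -5).
m has direction (3, -5, 3) through (8, -8, -3).
Common perpendicular direction n = (-1, 3, -5) × (3, -5, 3) = (-16, -12, -4).
With w = (8, -8, -3) − (-7, -5, -5) = (15, -3, 2), w · n = -212.
Distance = |w · n| / |n| = |-212| / √416 ≈ 10.39.

10.39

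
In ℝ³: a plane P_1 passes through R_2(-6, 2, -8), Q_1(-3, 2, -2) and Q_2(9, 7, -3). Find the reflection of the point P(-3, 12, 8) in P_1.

(5, -8, 4)

R_2Q_1 = (3, 0, 6), R_2Q_2 = (15, 5, 5); a normal to P_1 is R_2Q_1 × R_2Q_2 = (-30, 75, 15).
Using R_2: P_1 has equation -30x + 75y + 15z = 210.
λ = (n·P − d)/|n|² = (1110 − 210)/6750 = 2/15.
Reflection = P − 2λn = (-3, 12, 8) − (4/15)·(-30, 75, 15) = (5, -8, 4).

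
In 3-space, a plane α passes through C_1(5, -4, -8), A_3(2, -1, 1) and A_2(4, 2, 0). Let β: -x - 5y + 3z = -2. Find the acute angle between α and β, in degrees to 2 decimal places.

C_1A_3 = (-3, 3, 9), C_1A_2 = (-1, 6, 8); a normal to α is C_1A_3 × C_1A_2 = (-30, 15, -15).
Using C_1: α has equation -30x + 15y - 15z = -90.
cos θ = |n₁·n₂| / (|n₁||n₂|) = |-90| / (√1350 · √35).
θ = arccos(0.41404) ≈ 65.54°.

65.54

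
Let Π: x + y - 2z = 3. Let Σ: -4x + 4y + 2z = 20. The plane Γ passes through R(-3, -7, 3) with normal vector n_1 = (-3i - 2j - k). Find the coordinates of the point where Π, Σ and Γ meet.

(-6, 1, -4)

Γ: n_1·r = n_1·R gives -3x - 2y - z = 20.
Solving the 3×3 linear system x + y - 2z = 3, -4x + 4y + 2z = 20, -3x - 2y - z = 20 (e.g. by elimination or Cramer's rule, determinant = -50) gives (-6, 1, -4).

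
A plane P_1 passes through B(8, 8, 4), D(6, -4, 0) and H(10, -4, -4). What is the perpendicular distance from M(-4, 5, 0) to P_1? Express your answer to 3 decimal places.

BD = (-2, -12, -4), BH = (2, -12, -8); a normal to P_1 is BD × BH = (48, -24, 48).
Using B: P_1 has equation 48x - 24y + 48z = 384.
n·M − d = (48)·(-4) + (-24)·(5) + (48)·(0) − 384 = -696; |n| = √5184.
Distance = |-696| / √5184 = 696/√5184 ≈ 9.667.

9.667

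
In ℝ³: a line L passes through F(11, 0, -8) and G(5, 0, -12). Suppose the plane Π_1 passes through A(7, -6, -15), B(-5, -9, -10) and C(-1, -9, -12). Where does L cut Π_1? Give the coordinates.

(5, 0, -12)

A direction vector for L is G − F = (-6, 0, -4).
AB = (-12, -3, 5), AC = (-8, -3, 3); a normal to Π_1 is AB × AC = (6, -4, 12).
Using A: Π_1 has equation 6x - 4y + 12z = -114.
Substitute r = (11, 0, -8) + t(-6, 0, -4) into the plane: -30 + (-84)t = -114, so t = 1.
Intersection: (11, 0, -8) + 1·(-6, 0, -4) = (5, 0, -12).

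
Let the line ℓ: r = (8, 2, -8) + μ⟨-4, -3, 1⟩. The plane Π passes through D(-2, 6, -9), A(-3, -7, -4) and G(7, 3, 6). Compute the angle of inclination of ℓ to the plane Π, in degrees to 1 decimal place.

35.2

DA = (-1, -13, 5), DG = (9, -3, 15); a normal to Π is DA × DG = (-180, 60, 120).
Using D: Π has equation -180x + 60y + 120z = -360.
sin θ = |n·v| / (|n||v|) = |660| / (√50400 · √26) = 0.57656.
θ ≈ 35.2°.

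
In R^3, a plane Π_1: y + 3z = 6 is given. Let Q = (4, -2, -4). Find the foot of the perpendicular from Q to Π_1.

(4, 0, 2)

Foot = Q − λn with λ = (n·Q − d)/|n|² = (-14 − 6)/10 = -2.
Foot = (4, -2, -4) − (-2)·(0, 1, 3) = (4, 0, 2).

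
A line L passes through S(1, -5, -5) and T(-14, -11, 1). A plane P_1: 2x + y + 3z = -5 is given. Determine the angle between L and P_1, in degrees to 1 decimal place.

A direction vector for L is T − S = (-15, -6, 6).
sin θ = |n·v| / (|n||v|) = |-18| / (√14 · √297) = 0.27915.
θ ≈ 16.2°.

16.2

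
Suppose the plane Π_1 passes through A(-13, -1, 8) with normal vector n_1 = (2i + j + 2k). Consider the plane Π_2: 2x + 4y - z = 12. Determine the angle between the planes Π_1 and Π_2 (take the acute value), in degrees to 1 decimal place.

Π_1: n_1·r = n_1·A gives 2x + y + 2z = -11.
cos θ = |n₁·n₂| / (|n₁||n₂|) = |6| / (√9 · √21).
θ = arccos(0.43644) ≈ 64.1°.

64.1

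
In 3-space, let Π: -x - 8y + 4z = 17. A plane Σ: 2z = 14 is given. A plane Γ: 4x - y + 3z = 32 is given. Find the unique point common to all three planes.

(3, 1, 7)

Solving the 3×3 linear system -x - 8y + 4z = 17, 2z = 14, 4x - y + 3z = 32 (e.g. by elimination or Cramer's rule, determinant = -66) gives (3, 1, 7).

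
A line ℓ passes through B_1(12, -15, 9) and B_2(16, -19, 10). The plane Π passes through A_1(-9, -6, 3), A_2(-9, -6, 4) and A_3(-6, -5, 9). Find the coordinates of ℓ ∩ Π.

A direction vector for ℓ is B_2 − B_1 = (4, -4, 1).
A_1A_2 = (0, 0, 1), A_1A_3 = (3, 1, 6); a normal to Π is A_1A_2 × A_1A_3 = (-1, 3, 0).
Using A_1: Π has equation -x + 3y = -9.
Substitute r = (12, -15, 9) + t(4, -4, 1) into the plane: -57 + (-16)t = -9, so t = -3.
Intersection: (12, -15, 9) + (-3)·(4, -4, 1) = (0, -3, 6).

(0, -3, 6)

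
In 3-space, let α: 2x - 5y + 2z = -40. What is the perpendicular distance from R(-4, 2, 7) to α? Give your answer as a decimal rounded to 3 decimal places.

6.267

n·R − d = (2)·(-4) + (-5)·(2) + (2)·(7) − (-40) = 36; |n| = √33.
Distance = |36| / √33 = 36/√33 ≈ 6.267.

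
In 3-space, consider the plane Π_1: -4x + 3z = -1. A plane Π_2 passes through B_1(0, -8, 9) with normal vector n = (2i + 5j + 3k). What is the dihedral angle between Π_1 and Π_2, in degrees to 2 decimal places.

Π_2: n·r = n·B_1 gives 2x + 5y + 3z = -13.
cos θ = |n₁·n₂| / (|n₁||n₂|) = |1| / (√25 · √38).
θ = arccos(0.03244) ≈ 88.14°.

88.14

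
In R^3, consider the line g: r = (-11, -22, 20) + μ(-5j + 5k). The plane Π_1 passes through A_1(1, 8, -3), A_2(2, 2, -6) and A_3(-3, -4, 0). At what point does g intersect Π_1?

A_1A_2 = (1, -6, -3), A_1A_3 = (-4, -12, 3); a normal to Π_1 is A_1A_2 × A_1A_3 = (-54, 9, -36).
Using A_1: Π_1 has equation -54x + 9y - 36z = 126.
Substitute r = (-11, -22, 20) + t(0, -5, 5) into the plane: -324 + (-225)t = 126, so t = -2.
Intersection: (-11, -22, 20) + (-2)·(0, -5, 5) = (-11, -12, 10).

(-11, -12, 10)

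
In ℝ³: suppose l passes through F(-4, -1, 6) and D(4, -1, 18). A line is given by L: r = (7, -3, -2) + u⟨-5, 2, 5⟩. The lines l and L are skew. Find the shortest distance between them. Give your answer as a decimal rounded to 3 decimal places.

1.845

A direction vector for l is D − F = (8, 0, 12).
Common perpendicular direction n = (8, 0, 12) × (-5, 2, 5) = (-24, -100, 16).
With w = (7, -3, -2) − (-4, -1, 6) = (11, -2, -8), w · n = -192.
Distance = |w · n| / |n| = |-192| / √10832 ≈ 1.845.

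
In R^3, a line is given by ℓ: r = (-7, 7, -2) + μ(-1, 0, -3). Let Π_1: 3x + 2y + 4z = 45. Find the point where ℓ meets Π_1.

(-3, 7, 10)

Substitute r = (-7, 7, -2) + t(-1, 0, -3) into the plane: -15 + (-15)t = 45, so t = -4.
Intersection: (-7, 7, -2) + (-4)·(-1, 0, -3) = (-3, 7, 10).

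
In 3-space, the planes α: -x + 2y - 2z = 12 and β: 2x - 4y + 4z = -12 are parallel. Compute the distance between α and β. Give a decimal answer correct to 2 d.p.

2.00

Rescale β by 1/(-2): -x + 2y - 2z = 6. Then distance = |12 − 6| / √9 ≈ 2.00.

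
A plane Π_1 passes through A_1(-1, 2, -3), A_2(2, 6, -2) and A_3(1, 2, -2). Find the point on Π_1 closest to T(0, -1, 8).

(4, -2, 0)

A_1A_2 = (3, 4, 1), A_1A_3 = (2, 0, 1); a normal to Π_1 is A_1A_2 × A_1A_3 = (4, -1, -8).
Using A_1: Π_1 has equation 4x - y - 8z = 18.
Foot = T − λn with λ = (n·T − d)/|n|² = (-63 − 18)/81 = -1.
Foot = (0, -1, 8) − (-1)·(4, -1, -8) = (4, -2, 0).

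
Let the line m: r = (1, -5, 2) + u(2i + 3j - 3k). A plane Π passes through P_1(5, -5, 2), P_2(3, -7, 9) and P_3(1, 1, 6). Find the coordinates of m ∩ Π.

(5, 1, -4)

P_1P_2 = (-2, -2, 7), P_1P_3 = (-4, 6, 4); a normal to Π is P_1P_2 × P_1P_3 = (-50, -20, -20).
Using P_1: Π has equation -50x - 20y - 20z = -190.
Substitute r = (1, -5, 2) + t(2, 3, -3) into the plane: 10 + (-100)t = -190, so t = 2.
Intersection: (1, -5, 2) + 2·(2, 3, -3) = (5, 1, -4).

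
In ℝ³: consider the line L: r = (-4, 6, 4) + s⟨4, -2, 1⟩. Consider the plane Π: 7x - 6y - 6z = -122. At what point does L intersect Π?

(-8, 8, 3)

Substitute r = (-4, 6, 4) + t(4, -2, 1) into the plane: -88 + 34t = -122, so t = -1.
Intersection: (-4, 6, 4) + (-1)·(4, -2, 1) = (-8, 8, 3).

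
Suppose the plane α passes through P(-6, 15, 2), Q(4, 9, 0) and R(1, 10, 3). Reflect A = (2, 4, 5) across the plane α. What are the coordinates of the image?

(6, 10, 7)

PQ = (10, -6, -2), PR = (7, -5, 1); a normal to α is PQ × PR = (-16, -24, -8).
Using P: α has equation -16x - 24y - 8z = -280.
λ = (n·A − d)/|n|² = (-168 − (-280))/896 = 1/8.
Reflection = A − 2λn = (2, 4, 5) − (1/4)·(-16, -24, -8) = (6, 10, 7).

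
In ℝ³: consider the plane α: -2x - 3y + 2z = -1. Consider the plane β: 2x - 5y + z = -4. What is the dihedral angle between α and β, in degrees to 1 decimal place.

54.9

cos θ = |n₁·n₂| / (|n₁||n₂|) = |13| / (√17 · √30).
θ = arccos(0.57565) ≈ 54.9°.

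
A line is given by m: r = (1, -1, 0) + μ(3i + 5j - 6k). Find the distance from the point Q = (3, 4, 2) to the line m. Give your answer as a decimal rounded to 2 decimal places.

5.28

Taking (1, -1, 0) on m with direction v = (3, 5, -6): w = Q − (1, -1, 0) = (2, 5, 2), and w × v = (-40, 18, -5).
Distance = |w × v| / |v| = √1949 / √70 ≈ 5.28.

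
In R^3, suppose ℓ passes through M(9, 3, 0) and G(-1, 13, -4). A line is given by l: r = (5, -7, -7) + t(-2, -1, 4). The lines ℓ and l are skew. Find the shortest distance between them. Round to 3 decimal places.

A direction vector for ℓ is G − M = (-10, 10, -4).
Common perpendicular direction n = (-10, 10, -4) × (-2, -1, 4) = (36, 48, 30).
With w = (5, -7, -7) − (9, 3, 0) = (-4, -10, -7), w · n = -834.
Distance = |w · n| / |n| = |-834| / √4500 ≈ 12.433.

12.433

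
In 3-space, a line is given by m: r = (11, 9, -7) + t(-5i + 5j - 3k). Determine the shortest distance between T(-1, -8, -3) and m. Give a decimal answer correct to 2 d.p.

20.63

Taking (11, 9, -7) on m with direction v = (-5, 5, -3): w = T − (11, 9, -7) = (-12, -17, 4), and w × v = (31, -56, -145).
Distance = |w × v| / |v| = √25122 / √59 ≈ 20.63.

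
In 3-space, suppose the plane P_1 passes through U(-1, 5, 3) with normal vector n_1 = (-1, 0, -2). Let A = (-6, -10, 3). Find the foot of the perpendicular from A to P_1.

(-5, -10, 5)

P_1: n_1·r = n_1·U gives -x - 2z = -5.
Foot = A − λn with λ = (n·A − d)/|n|² = (0 − (-5))/5 = 1.
Foot = (-6, -10, 3) − 1·(-1, 0, -2) = (-5, -10, 5).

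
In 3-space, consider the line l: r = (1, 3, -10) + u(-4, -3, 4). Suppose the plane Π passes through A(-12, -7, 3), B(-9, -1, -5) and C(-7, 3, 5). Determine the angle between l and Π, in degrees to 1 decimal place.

20.4

AB = (3, 6, -8), AC = (5, 10, 2); a normal to Π is AB × AC = (92, -46, 0).
Using A: Π has equation 92x - 46y = -782.
sin θ = |n·v| / (|n||v|) = |-230| / (√10580 · √41) = 0.34922.
θ ≈ 20.4°.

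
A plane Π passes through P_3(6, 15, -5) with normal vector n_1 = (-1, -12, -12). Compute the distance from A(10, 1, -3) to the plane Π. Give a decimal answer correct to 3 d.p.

Π: n_1·r = n_1·P_3 gives -x - 12y - 12z = -126.
n·A − d = (-1)·(10) + (-12)·(1) + (-12)·(-3) − (-126) = 140; |n| = √289.
Distance = |140| / √289 = 140/√289 ≈ 8.235.

8.235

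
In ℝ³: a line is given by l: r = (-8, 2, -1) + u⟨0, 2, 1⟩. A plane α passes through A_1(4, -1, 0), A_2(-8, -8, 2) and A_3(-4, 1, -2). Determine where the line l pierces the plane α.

A_1A_2 = (-12, -7, 2), A_1A_3 = (-8, 2, -2); a normal to α is A_1A_2 × A_1A_3 = (10, -40, -80).
Using A_1: α has equation 10x - 40y - 80z = 80.
Substitute r = (-8, 2, -1) + t(0, 2, 1) into the plane: -80 + (-160)t = 80, so t = -1.
Intersection: (-8, 2, -1) + (-1)·(0, 2, 1) = (-8, 0, -2).

(-8, 0, -2)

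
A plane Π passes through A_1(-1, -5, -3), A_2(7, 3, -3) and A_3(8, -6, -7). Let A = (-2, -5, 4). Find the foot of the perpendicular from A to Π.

A_1A_2 = (8, 8, 0), A_1A_3 = (9, -1, -4); a normal to Π is A_1A_2 × A_1A_3 = (-32, 32, -80).
Using A_1: Π has equation -32x + 32y - 80z = 112.
Foot = A − λn with λ = (n·A − d)/|n|² = (-416 − 112)/8448 = -1/16.
Foot = (-2, -5, 4) − (-1/16)·(-32, 32, -80) = (-4, -3, -1).

(-4, -3, -1)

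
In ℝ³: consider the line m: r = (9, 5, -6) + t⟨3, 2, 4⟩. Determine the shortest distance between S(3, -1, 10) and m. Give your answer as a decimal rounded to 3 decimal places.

Taking (9, 5, -6) on m with direction v = (3, 2, 4): w = S − (9, 5, -6) = (-6, -6, 16), and w × v = (-56, 72, 6).
Distance = |w × v| / |v| = √8356 / √29 ≈ 16.975.

16.975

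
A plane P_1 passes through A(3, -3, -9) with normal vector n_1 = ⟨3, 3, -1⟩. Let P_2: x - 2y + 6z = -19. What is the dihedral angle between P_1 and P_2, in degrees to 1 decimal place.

71.2

P_1: n_1·r = n_1·A gives 3x + 3y - z = 9.
cos θ = |n₁·n₂| / (|n₁||n₂|) = |-9| / (√19 · √41).
θ = arccos(0.32246) ≈ 71.2°.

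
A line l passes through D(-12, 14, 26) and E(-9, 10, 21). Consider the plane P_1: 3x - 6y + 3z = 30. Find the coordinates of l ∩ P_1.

A direction vector for l is E − D = (3, -4, -5).
Substitute r = (-12, 14, 26) + t(3, -4, -5) into the plane: -42 + 18t = 30, so t = 4.
Intersection: (-12, 14, 26) + 4·(3, -4, -5) = (0, -2, 6).

(0, -2, 6)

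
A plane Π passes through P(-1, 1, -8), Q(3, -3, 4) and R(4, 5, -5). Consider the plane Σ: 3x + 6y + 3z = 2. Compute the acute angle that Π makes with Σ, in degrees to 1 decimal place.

69.7

PQ = (4, -4, 12), PR = (5, 4, 3); a normal to Π is PQ × PR = (-60, 48, 36).
Using P: Π has equation -60x + 48y + 36z = -180.
cos θ = |n₁·n₂| / (|n₁||n₂|) = |216| / (√7200 · √54).
θ = arccos(0.34641) ≈ 69.7°.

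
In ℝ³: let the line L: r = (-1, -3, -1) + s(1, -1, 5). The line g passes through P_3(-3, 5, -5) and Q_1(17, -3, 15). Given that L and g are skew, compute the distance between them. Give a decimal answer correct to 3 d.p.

A direction vector for g is Q_1 − P_3 = (20, -8, 20).
Common perpendicular direction n = (1, -1, 5) × (20, -8, 20) = (20, 80, 12).
With w = (-3, 5, -5) − (-1, -3, -1) = (-2, 8, -4), w · n = 552.
Distance = |w · n| / |n| = |552| / √6944 ≈ 6.624.

6.624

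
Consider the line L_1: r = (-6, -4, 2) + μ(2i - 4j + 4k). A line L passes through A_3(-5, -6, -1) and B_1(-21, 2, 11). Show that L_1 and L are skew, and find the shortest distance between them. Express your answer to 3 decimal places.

A direction vector for L is B_1 − A_3 = (-16, 8, 12).
Common perpendicular direction n = (2, -4, 4) × (-16, 8, 12) = (-80, -88, -48).
With w = (-5, -6, -1) − (-6, -4, 2) = (1, -2, -3), w · n = 240.
Since n ≠ 0 the lines are not parallel, and w · n = 240 ≠ 0 so they do not intersect; hence they are skew.
Distance = |w · n| / |n| = |240| / √16448 ≈ 1.871.

1.871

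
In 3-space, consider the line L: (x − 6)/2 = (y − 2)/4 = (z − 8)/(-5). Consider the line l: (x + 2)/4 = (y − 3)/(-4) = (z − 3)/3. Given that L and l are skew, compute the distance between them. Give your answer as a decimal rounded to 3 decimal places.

L has direction (2, 4, -5) through (6, 2, 8).
l has direction (4, -4, 3) through (-2, 3, 3).
Common perpendicular direction n = (2, 4, -5) × (4, -4, 3) = (-8, -26, -24).
With w = (-2, 3, 3) − (6, 2, 8) = (-8, 1, -5), w · n = 158.
Distance = |w · n| / |n| = |158| / √1316 ≈ 4.355.

4.355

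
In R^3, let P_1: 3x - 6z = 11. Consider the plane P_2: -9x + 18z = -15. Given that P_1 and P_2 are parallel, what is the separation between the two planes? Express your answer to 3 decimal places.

Rescale P_2 by 1/(-3): 3x - 6z = 5. Then distance = |11 − 5| / √45 ≈ 0.894.

0.894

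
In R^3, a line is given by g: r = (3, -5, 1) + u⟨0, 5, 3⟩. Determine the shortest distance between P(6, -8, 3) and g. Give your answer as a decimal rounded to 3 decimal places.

Taking (3, -5, 1) on g with direction v = (0, 5, 3): w = P − (3, -5, 1) = (3, -3, 2), and w × v = (-19, -9, 15).
Distance = |w × v| / |v| = √667 / √34 ≈ 4.429.

4.429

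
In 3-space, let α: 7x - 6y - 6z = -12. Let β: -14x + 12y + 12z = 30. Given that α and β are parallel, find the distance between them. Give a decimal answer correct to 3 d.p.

0.273

Rescale β by 1/(-2): 7x - 6y - 6z = -15. Then distance = |-12 − (-15)| / √121 ≈ 0.273.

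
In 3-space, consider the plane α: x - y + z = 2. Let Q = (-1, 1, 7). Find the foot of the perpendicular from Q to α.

(-2, 2, 6)

Foot = Q − λn with λ = (n·Q − d)/|n|² = (5 − 2)/3 = 1.
Foot = (-1, 1, 7) − 1·(1, -1, 1) = (-2, 2, 6).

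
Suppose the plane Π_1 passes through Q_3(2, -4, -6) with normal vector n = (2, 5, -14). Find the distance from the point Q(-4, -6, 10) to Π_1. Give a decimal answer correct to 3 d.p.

Π_1: n·r = n·Q_3 gives 2x + 5y - 14z = 68.
n·Q − d = (2)·(-4) + (5)·(-6) + (-14)·(10) − 68 = -246; |n| = √225.
Distance = |-246| / √225 = 246/√225 ≈ 16.400.

16.400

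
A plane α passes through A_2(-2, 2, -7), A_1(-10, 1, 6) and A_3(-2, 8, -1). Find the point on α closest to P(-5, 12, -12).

(2, 8, -8)

A_2A_1 = (-8, -1, 13), A_2A_3 = (0, 6, 6); a normal to α is A_2A_1 × A_2A_3 = (-84, 48, -48).
Using A_2: α has equation -84x + 48y - 48z = 600.
Foot = P − λn with λ = (n·P − d)/|n|² = (1572 − 600)/11664 = 1/12.
Foot = (-5, 12, -12) − (1/12)·(-84, 48, -48) = (2, 8, -8).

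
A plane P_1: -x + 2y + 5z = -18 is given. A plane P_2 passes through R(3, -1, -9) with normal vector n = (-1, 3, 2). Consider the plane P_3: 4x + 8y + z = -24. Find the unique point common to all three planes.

P_2: n·r = n·R gives -x + 3y + 2z = -24.
Solving the 3×3 linear system -x + 2y + 5z = -18, -x + 3y + 2z = -24, 4x + 8y + z = -24 (e.g. by elimination or Cramer's rule, determinant = -69) gives (6, -6, 0).

(6, -6, 0)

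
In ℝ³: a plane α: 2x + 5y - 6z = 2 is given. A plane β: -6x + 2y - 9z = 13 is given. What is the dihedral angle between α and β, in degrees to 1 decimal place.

cos θ = |n₁·n₂| / (|n₁||n₂|) = |52| / (√65 · √121).
θ = arccos(0.58635) ≈ 54.1°.

54.1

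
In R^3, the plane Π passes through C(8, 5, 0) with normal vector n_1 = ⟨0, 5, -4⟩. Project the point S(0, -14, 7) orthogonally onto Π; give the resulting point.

(0, 1, -5)

Π: n_1·r = n_1·C gives 5y - 4z = 25.
Foot = S − λn with λ = (n·S − d)/|n|² = (-98 − 25)/41 = -3.
Foot = (0, -14, 7) − (-3)·(0, 5, -4) = (0, 1, -5).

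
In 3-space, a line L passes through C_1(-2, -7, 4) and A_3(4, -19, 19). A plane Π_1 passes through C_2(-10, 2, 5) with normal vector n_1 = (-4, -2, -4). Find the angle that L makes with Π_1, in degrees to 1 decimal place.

A direction vector for L is A_3 − C_1 = (6, -12, 15).
Π_1: n_1·r = n_1·C_2 gives -4x - 2y - 4z = 16.
sin θ = |n·v| / (|n||v|) = |-60| / (√36 · √405) = 0.49690.
θ ≈ 29.8°.

29.8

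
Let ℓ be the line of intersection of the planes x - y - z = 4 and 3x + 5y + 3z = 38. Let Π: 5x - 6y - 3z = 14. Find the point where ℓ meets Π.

Direction of ℓ: (1, -1, -1) × (3, 5, 3) = (2, -6, 8).
A point on ℓ: solving the two plane equations with x = 8 gives (8, 1, 3).
Substitute r = (8, 1, 3) + t(2, -6, 8) into the plane: 25 + 22t = 14, so t = -1/2.
Intersection: (8, 1, 3) + (-1/2)·(2, -6, 8) = (7, 4, -1).

(7, 4, -1)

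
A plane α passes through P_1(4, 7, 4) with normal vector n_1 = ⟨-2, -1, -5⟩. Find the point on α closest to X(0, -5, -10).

(6, -2, 5)

α: n_1·r = n_1·P_1 gives -2x - y - 5z = -35.
Foot = X − λn with λ = (n·X − d)/|n|² = (55 − (-35))/30 = 3.
Foot = (0, -5, -10) − 3·(-2, -1, -5) = (6, -2, 5).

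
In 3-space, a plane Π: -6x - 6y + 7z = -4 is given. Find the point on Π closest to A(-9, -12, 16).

(3, 0, 2)

Foot = A − λn with λ = (n·A − d)/|n|² = (238 − (-4))/121 = 2.
Foot = (-9, -12, 16) − 2·(-6, -6, 7) = (3, 0, 2).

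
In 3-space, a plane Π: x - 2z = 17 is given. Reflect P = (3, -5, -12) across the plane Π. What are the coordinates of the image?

(-1, -5, -4)

λ = (n·P − d)/|n|² = (27 − 17)/5 = 2.
Reflection = P − 2λn = (3, -5, -12) − 4·(1, 0, -2) = (-1, -5, -4).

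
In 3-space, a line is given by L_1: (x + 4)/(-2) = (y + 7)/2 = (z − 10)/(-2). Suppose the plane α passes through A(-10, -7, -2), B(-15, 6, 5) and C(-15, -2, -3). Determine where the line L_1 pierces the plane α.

L_1 has direction (-2, 2, -2) through (-4, -7, 10).
AB = (-5, 13, 7), AC = (-5, 5, -1); a normal to α is AB × AC = (-48, -40, 40).
Using A: α has equation -48x - 40y + 40z = 680.
Substitute r = (-4, -7, 10) + t(-2, 2, -2) into the plane: 872 + (-64)t = 680, so t = 3.
Intersection: (-4, -7, 10) + 3·(-2, 2, -2) = (-10, -1, 4).

(-10, -1, 4)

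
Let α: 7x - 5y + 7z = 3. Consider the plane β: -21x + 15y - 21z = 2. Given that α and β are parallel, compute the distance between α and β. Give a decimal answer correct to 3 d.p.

0.331

Rescale β by 1/(-3): 7x - 5y + 7z = -2/3. Then distance = |3 − (-2/3)| / √123 ≈ 0.331.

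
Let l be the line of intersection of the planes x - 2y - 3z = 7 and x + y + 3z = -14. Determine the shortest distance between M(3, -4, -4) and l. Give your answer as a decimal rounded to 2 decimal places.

7.64

Direction of l: (1, -2, -3) × (1, 1, 3) = (-3, -6, 3).
A point on l: solving the two plane equations with x = -6 gives (-6, -5, -1).
Taking (-6, -5, -1) on l with direction v = (-3, -6, 3): w = M − (-6, -5, -1) = (9, 1, -3), and w × v = (-15, -18, -51).
Distance = |w × v| / |v| = √3150 / √54 ≈ 7.64.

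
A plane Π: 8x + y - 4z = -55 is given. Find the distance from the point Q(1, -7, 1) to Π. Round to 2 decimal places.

n·Q − d = (8)·(1) + (1)·(-7) + (-4)·(1) − (-55) = 52; |n| = √81.
Distance = |52| / √81 = 52/√81 ≈ 5.78.

5.78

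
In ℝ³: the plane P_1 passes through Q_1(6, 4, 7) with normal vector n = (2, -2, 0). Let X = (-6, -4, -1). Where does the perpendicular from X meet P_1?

(-4, -6, -1)

P_1: n·r = n·Q_1 gives 2x - 2y = 4.
Foot = X − λn with λ = (n·X − d)/|n|² = (-4 − 4)/8 = -1.
Foot = (-6, -4, -1) − (-1)·(2, -2, 0) = (-4, -6, -1).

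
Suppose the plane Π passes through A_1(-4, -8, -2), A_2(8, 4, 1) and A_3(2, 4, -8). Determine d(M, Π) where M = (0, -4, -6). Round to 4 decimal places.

2.2792

A_1A_2 = (12, 12, 3), A_1A_3 = (6, 12, -6); a normal to Π is A_1A_2 × A_1A_3 = (-108, 90, 72).
Using A_1: Π has equation -108x + 90y + 72z = -432.
n·M − d = (-108)·(0) + (90)·(-4) + (72)·(-6) − (-432) = -360; |n| = √24948.
Distance = |-360| / √24948 = 360/√24948 ≈ 2.2792.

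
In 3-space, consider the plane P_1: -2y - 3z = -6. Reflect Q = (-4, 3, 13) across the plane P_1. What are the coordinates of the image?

(-4, -9, -5)

λ = (n·Q − d)/|n|² = (-45 − (-6))/13 = -3.
Reflection = Q − 2λn = (-4, 3, 13) − (-6)·(0, -2, -3) = (-4, -9, -5).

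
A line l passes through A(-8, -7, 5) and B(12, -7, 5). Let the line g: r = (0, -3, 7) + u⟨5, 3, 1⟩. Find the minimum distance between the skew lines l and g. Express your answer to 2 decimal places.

A direction vector for l is B − A = (20, 0, 0).
Common perpendicular direction n = (20, 0, 0) × (5, 3, 1) = (0, -20, 60).
With w = (0, -3, 7) − (-8, -7, 5) = (8, 4, 2), w · n = 40.
Distance = |w · n| / |n| = |40| / √4000 ≈ 0.63.

0.63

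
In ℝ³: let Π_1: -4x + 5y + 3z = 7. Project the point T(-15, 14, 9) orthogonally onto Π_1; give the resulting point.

Foot = T − λn with λ = (n·T − d)/|n|² = (157 − 7)/50 = 3.
Foot = (-15, 14, 9) − 3·(-4, 5, 3) = (-3, -1, 0).

(-3, -1, 0)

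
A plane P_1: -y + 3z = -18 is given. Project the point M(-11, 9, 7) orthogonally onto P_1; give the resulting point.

Foot = M − λn with λ = (n·M − d)/|n|² = (12 − (-18))/10 = 3.
Foot = (-11, 9, 7) − 3·(0, -1, 3) = (-11, 12, -2).

(-11, 12, -2)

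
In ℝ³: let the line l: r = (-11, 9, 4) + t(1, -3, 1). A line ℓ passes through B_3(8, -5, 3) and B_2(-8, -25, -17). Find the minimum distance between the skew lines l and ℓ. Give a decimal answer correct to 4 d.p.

A direction vector for ℓ is B_2 − B_3 = (-16, -20, -20).
Common perpendicular direction n = (1, -3, 1) × (-16, -20, -20) = (80, 4, -68).
With w = (8, -5, 3) − (-11, 9, 4) = (19, -14, -1), w · n = 1532.
Distance = |w · n| / |n| = |1532| / √11040 ≈ 14.5806.

14.5806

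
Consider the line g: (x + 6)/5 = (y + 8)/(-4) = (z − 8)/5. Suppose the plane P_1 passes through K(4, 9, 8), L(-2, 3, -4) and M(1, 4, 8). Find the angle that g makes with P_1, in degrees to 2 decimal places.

g has direction (5, -4, 5) through (-6, -8, 8).
KL = (-6, -6, -12), KM = (-3, -5, 0); a normal to P_1 is KL × KM = (-60, 36, 12).
Using K: P_1 has equation -60x + 36y + 12z = 180.
sin θ = |n·v| / (|n||v|) = |-384| / (√5040 · √66) = 0.66580.
θ ≈ 41.74°.

41.74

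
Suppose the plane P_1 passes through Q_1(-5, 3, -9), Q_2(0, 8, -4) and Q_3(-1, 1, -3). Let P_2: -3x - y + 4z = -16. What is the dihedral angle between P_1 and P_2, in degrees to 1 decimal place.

27.8

Q_1Q_2 = (5, 5, 5), Q_1Q_3 = (4, -2, 6); a normal to P_1 is Q_1Q_2 × Q_1Q_3 = (40, -10, -30).
Using Q_1: P_1 has equation 40x - 10y - 30z = 40.
cos θ = |n₁·n₂| / (|n₁||n₂|) = |-230| / (√2600 · √26).
θ = arccos(0.88462) ≈ 27.8°.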